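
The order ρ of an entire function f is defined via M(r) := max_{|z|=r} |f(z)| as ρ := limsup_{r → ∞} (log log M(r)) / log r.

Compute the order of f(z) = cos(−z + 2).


cos(w) is a linear combination of e^{iw} and e^{−iw} (or e^w, e^{−w} in the hyperbolic case), so |cos(w)| ≤ e^{|w|}. With w = −z + 2, |w| ≤ 1|z| + 2 = 1r + 2 on |z| = r, giving M(r) ≤ e^{1r + 2}, so ρ ≤ 1. On a suitable ray (z = it for sin/cos; z = t for sinh/cosh, t real → ∞), |cos(−z + 2)| grows like e^{1|t|}/2, so ρ ≥ 1. Hence ρ = 1.
Therefore ρ = 1.

Order ρ = 1.


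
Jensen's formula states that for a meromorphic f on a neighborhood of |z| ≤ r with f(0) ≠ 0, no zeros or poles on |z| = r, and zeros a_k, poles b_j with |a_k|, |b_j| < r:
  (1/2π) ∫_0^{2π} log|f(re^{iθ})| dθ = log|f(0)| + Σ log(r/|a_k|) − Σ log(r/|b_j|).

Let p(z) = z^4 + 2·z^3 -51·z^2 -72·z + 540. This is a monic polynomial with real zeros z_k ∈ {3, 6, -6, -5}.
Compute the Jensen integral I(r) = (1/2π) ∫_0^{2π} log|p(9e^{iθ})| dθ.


Zeros: -6, -5, 3, 6; r = 9.
Inside |z| < r: -6, -5, 3, 6. Outside (|z| ≥ r): ∅.
p(0) = 540, so log|p(0)| = log(540) = 6.2916.
Apply Jensen: I(r) = log|p(0)| + Σ_k log(r/|z_k|), summed over zeros inside |z| < r.
  log(r/|z_k|) for z_k = 3: log(9/3) = 1.0986
  log(r/|z_k|) for z_k = 6: log(9/6) = 0.4055
  log(r/|z_k|) for z_k = -6: log(9/6) = 0.4055
  log(r/|z_k|) for z_k = -5: log(9/5) = 0.5878
Sum over inside zeros: 2.4973.
I(r) = log|p(0)| + (inside sum) = 6.2916 + 2.4973 = 8.7889.
Closed form (all zeros inside, monic): I(r) = n·log(r) = 4·log(9) = 8.7889. ✓

I(r) ≈ 8.7889.


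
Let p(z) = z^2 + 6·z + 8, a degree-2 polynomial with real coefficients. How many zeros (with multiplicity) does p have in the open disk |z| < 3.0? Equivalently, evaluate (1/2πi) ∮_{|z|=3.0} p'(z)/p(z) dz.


The zeros of p are: -2, -4.
Their magnitudes are: 2, 4.
Zeros with |z| < R = 3.0: -2.
Count = 1.
By the argument principle, (1/2πi) ∮_{|z|=R} p'(z)/p(z) dz equals exactly this count.

Number of zeros inside |z| < 3.0: 1.


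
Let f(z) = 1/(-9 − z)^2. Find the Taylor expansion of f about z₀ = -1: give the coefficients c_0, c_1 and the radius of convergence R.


Let w = z − z₀, so z = z₀ + w.
Then -9 − z = -9 − (z₀ + w) = (-9 − z₀) − w = -8 − w.
f(z) = 1/(-8 − w)^2 = (1/(-8)^2) · (1 − w/(-8))^{−2}.
By the binomial series (1−u)^{−2} = Σ_{n≥0} C(n+1, 1) u^n for |u|<1, with u = w/(-8):
  c_n = C(n+1, 1) / (-8)^(n+2).
  c_0 = 1/(-8)^2 = 1/64.
  c_1 = 2/(-8)^3 = -1/256.
The series is valid for |w/d| < 1, i.e. |z − z₀| < |d|.
Radius of convergence: R = |-9 − z₀| = |-8| = 8 (distance from z₀ to the singularity z = -9).

c_0 = 1/64, c_1 = -1/256; R = 8.


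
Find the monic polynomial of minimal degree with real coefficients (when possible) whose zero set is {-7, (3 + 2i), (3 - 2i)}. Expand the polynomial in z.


The polynomial is p(z) = ∏_{α ∈ S} (z − α), where S = {-7, (3 + 2i), (3 - 2i)}.
Expanding the product yields: p(z) = z^3 + z^2 -29·z + 91.
Note conjugate pairs combine to real quadratics: (z − (3+2i))(z − (3−2i)) = z² − 6z + 13.
The resulting polynomial has degree 3 and real coefficients as required.

p(z) = z^3 + z^2 -29·z + 91.


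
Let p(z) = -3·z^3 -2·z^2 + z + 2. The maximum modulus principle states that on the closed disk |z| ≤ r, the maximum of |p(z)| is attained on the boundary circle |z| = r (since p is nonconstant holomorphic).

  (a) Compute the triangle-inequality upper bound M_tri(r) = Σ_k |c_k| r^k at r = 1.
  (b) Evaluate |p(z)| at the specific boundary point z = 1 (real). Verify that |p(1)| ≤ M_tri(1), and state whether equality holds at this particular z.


Coefficients: c_0 = 2, c_1 = 1, c_2 = -2, c_3 = -3. Radius r = 1.
Part (a). Triangle bound: M_tri(r) = Σ_k |c_k| r^k
  = |2|·1^0 + |1|·1^1 + |-2|·1^2 + |-3|·1^3
  = 2 + 1 + 2 + 3 = 8.
This bounds M(r) := max_{|z|=r} |p(z)| from above; equality holds iff all terms c_k z^k can be made to align in phase at a single z on |z|=r.
Part (b). At z = 1 (real, on the circle |z| = r):
  p(1) = (2)·1^0 + (1)·1^1 + (-2)·1^2 + (-3)·1^3 = -2.
  |p(1)| = 2.
Check: |p(1)| = 2 ≤ 8 = M_tri(1). ✓ Equality does not hold at z = 1 (the coefficients have mixed signs, so the terms do not all align in phase there).

M_tri(1) = 8; |p(1)| = 2; equality at z=1: no.


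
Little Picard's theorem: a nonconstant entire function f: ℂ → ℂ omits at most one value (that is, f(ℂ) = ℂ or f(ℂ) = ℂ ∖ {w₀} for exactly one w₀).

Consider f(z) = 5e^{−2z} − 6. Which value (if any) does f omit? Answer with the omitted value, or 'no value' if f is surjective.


Little Picard bounds the complement of f(ℂ) to at most one point.
e^{−2z} is never zero on ℂ, so 5·e^{−2z} takes every value in ℂ ∖ {0}. Adding -6 shifts the range to ℂ ∖ {-6}. Thus f omits exactly the value -6.

Omitted value: -6.


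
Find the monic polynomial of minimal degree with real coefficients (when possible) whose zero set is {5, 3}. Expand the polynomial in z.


The polynomial is p(z) = ∏_{α ∈ S} (z − α), where S = {5, 3}.
Expanding the product yields: p(z) = z^2 -8·z + 15.
The resulting polynomial has degree 2 and real coefficients as required.

p(z) = z^2 -8·z + 15.


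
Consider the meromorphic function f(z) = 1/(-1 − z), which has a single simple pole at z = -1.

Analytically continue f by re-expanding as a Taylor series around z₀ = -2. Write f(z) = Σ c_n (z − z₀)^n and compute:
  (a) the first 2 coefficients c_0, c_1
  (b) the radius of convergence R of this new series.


Let w = z − z₀, so z = z₀ + w.
Then -1 − z = -1 − (z₀ + w) = (-1 − z₀) − w = 1 − w.
f(z) = 1/(1 − w) = (1/(1)) · 1/(1 − w/(1)) = Σ_{n≥0} w^n / (1)^(n+1).
So c_n = 1/(1)^(n+1):
  c_0 = 1/(1)^1 = 1.
  c_1 = 1/(1)^2 = 1.
The series is valid for |w/d| < 1, i.e. |z − z₀| < |d|.
Radius of convergence: R = |-1 − z₀| = |1| = 1 (distance from z₀ to the singularity z = -1).

c_0 = 1, c_1 = 1; R = 1.


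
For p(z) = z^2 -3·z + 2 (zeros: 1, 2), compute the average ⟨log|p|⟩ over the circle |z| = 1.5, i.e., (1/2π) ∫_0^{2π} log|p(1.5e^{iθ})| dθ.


Zeros: 1, 2; r = 1.5.
Inside |z| < r: 1. Outside (|z| ≥ r): 2.
p(0) = 2, so log|p(0)| = log(2) = 0.6931.
Apply Jensen: I(r) = log|p(0)| + Σ_k log(r/|z_k|), summed over zeros inside |z| < r.
  log(r/|z_k|) for z_k = 1: log(1.5/1) = 0.4055
  Outside zeros (2) contribute nothing to the Jensen sum.
Sum over inside zeros: 0.4055.
I(r) = log|p(0)| + (inside sum) = 0.6931 + 0.4055 = 1.0986.
Note: since some zeros are outside |z| ≤ r, the simplified n·log(r) form does NOT apply — only the inside zeros contribute.

I(r) ≈ 1.0986.


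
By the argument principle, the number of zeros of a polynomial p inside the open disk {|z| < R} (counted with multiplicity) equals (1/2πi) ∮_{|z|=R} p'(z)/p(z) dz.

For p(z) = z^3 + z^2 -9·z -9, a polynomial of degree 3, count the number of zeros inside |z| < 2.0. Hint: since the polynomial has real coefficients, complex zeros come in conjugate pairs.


The zeros of p are: 3, -3, -1.
Their magnitudes are: 3, 3, 1.
Zeros with |z| < R = 2.0: -1.
Count = 1.
By the argument principle, (1/2πi) ∮_{|z|=R} p'(z)/p(z) dz equals exactly this count.

Number of zeros inside |z| < 2.0: 1.


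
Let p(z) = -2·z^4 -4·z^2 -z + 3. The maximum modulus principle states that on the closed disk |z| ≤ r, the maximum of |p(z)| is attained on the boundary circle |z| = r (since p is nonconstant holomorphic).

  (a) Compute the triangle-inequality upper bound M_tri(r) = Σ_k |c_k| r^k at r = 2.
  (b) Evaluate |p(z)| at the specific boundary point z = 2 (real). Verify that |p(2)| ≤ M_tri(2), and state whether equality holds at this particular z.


Coefficients: c_0 = 3, c_1 = -1, c_2 = -4, c_3 = 0, c_4 = -2. Radius r = 2.
Part (a). Triangle bound: M_tri(r) = Σ_k |c_k| r^k
  = |3|·2^0 + |-1|·2^1 + |-4|·2^2 + |0|·2^3 + |-2|·2^4
  = 3 + 2 + 16 + 0 + 32 = 53.
This bounds M(r) := max_{|z|=r} |p(z)| from above; equality holds iff all terms c_k z^k can be made to align in phase at a single z on |z|=r.
Part (b). At z = 2 (real, on the circle |z| = r):
  p(2) = (3)·2^0 + (-1)·2^1 + (-4)·2^2 + (0)·2^3 + (-2)·2^4 = -47.
  |p(2)| = 47.
Check: |p(2)| = 47 ≤ 53 = M_tri(2). ✓ Equality does not hold at z = 2 (the coefficients have mixed signs, so the terms do not all align in phase there).

M_tri(2) = 53; |p(2)| = 47; equality at z=2: no.


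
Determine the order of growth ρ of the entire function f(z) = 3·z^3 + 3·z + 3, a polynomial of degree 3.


|f(z)| ≤ Σ|c_k|·r^k = O(r^3) as r → ∞. Polynomial growth is O(e^{r^ε}) for every ε > 0 (since r^3/e^{r^ε} → 0), so ρ ≤ ε for all ε > 0, i.e. ρ = 0. Every nonconstant polynomial has order 0.
Therefore ρ = 0.

Order ρ = 0.


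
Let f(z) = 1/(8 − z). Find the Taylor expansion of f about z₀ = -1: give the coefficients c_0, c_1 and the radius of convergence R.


Let w = z − z₀, so z = z₀ + w.
Then 8 − z = 8 − (z₀ + w) = (8 − z₀) − w = 9 − w.
f(z) = 1/(9 − w) = (1/(9)) · 1/(1 − w/(9)) = Σ_{n≥0} w^n / (9)^(n+1).
So c_n = 1/(9)^(n+1):
  c_0 = 1/(9)^1 = 1/9.
  c_1 = 1/(9)^2 = 1/81.
The series is valid for |w/d| < 1, i.e. |z − z₀| < |d|.
Radius of convergence: R = |8 − z₀| = |9| = 9 (distance from z₀ to the singularity z = 8).

c_0 = 1/9, c_1 = 1/81; R = 9.


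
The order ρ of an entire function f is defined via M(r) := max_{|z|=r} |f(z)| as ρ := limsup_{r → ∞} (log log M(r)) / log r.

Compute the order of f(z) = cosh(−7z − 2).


cosh(w) is a linear combination of e^{iw} and e^{−iw} (or e^w, e^{−w} in the hyperbolic case), so |cosh(w)| ≤ e^{|w|}. With w = −7z − 2, |w| ≤ 7|z| + 2 = 7r + 2 on |z| = r, giving M(r) ≤ e^{7r + 2}, so ρ ≤ 1. On a suitable ray (z = it for sin/cos; z = t for sinh/cosh, t real → ∞), |cosh(−7z − 2)| grows like e^{7|t|}/2, so ρ ≥ 1. Hence ρ = 1.
Therefore ρ = 1.

Order ρ = 1.


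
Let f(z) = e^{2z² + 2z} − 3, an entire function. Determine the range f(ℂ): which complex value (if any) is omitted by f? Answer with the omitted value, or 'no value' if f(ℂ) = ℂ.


Little Picard bounds the complement of f(ℂ) to at most one point.
The exponent g(z) = 2z² + 2z is a nonconstant polynomial, hence surjective onto ℂ. So e^{g(z)} takes every value in {e^w : w ∈ ℂ} = ℂ ∖ {0}. Adding -3 shifts the range to ℂ ∖ {-3}. f omits exactly -3.

Omitted value: -3.


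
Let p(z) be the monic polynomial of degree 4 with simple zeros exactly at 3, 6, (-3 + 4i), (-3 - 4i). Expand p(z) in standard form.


The polynomial is p(z) = ∏_{α ∈ S} (z − α), where S = {3, 6, (-3 + 4i), (-3 - 4i)}.
Expanding the product yields: p(z) = z^4 -3·z^3 -11·z^2 -117·z + 450.
Note conjugate pairs combine to real quadratics: (z − (-3+4i))(z − (-3−4i)) = z² + 6z + 25.
The resulting polynomial has degree 4 and real coefficients as required.

p(z) = z^4 -3·z^3 -11·z^2 -117·z + 450.


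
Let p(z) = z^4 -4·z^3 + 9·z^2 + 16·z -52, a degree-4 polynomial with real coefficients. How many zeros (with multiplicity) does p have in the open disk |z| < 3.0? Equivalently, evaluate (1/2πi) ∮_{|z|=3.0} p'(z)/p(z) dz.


The zeros of p are: 2, (2 + 3i), (2 - 3i), -2.
Their magnitudes are: 2, 3.606, 3.606, 2.
Zeros with |z| < R = 3.0: 2, -2.
Count = 2.
By the argument principle, (1/2πi) ∮_{|z|=R} p'(z)/p(z) dz equals exactly this count.

Number of zeros inside |z| < 3.0: 2.


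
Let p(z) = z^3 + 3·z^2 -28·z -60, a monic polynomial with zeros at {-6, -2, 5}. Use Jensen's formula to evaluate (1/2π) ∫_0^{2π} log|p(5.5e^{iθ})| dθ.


Zeros: -6, -2, 5; r = 5.5.
Inside |z| < r: -2, 5. Outside (|z| ≥ r): -6.
p(0) = -60, so log|p(0)| = log(60) = 4.0943.
Apply Jensen: I(r) = log|p(0)| + Σ_k log(r/|z_k|), summed over zeros inside |z| < r.
  log(r/|z_k|) for z_k = -2: log(5.5/2) = 1.0116
  log(r/|z_k|) for z_k = 5: log(5.5/5) = 0.0953
  Outside zeros (-6) contribute nothing to the Jensen sum.
Sum over inside zeros: 1.1069.
I(r) = log|p(0)| + (inside sum) = 4.0943 + 1.1069 = 5.2013.
Note: since some zeros are outside |z| ≤ r, the simplified n·log(r) form does NOT apply — only the inside zeros contribute.

I(r) ≈ 5.2013.


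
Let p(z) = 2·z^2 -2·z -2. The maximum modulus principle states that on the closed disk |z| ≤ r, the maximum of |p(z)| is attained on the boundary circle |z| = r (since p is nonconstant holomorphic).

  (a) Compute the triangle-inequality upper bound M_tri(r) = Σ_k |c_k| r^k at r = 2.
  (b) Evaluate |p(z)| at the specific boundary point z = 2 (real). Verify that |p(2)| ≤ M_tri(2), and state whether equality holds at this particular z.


Coefficients: c_0 = -2, c_1 = -2, c_2 = 2. Radius r = 2.
Part (a). Triangle bound: M_tri(r) = Σ_k |c_k| r^k
  = |-2|·2^0 + |-2|·2^1 + |2|·2^2
  = 2 + 4 + 8 = 14.
This bounds M(r) := max_{|z|=r} |p(z)| from above; equality holds iff all terms c_k z^k can be made to align in phase at a single z on |z|=r.
Part (b). At z = 2 (real, on the circle |z| = r):
  p(2) = (-2)·2^0 + (-2)·2^1 + (2)·2^2 = 2.
  |p(2)| = 2.
Check: |p(2)| = 2 ≤ 14 = M_tri(2). ✓ Equality does not hold at z = 2 (the coefficients have mixed signs, so the terms do not all align in phase there).

M_tri(2) = 14; |p(2)| = 2; equality at z=2: no.


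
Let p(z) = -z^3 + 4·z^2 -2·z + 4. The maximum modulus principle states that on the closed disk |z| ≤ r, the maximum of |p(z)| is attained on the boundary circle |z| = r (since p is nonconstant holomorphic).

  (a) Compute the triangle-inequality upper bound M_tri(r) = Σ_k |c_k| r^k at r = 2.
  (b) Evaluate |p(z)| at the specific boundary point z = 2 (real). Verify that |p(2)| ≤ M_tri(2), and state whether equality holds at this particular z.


Coefficients: c_0 = 4, c_1 = -2, c_2 = 4, c_3 = -1. Radius r = 2.
Part (a). Triangle bound: M_tri(r) = Σ_k |c_k| r^k
  = |4|·2^0 + |-2|·2^1 + |4|·2^2 + |-1|·2^3
  = 4 + 4 + 16 + 8 = 32.
This bounds M(r) := max_{|z|=r} |p(z)| from above; equality holds iff all terms c_k z^k can be made to align in phase at a single z on |z|=r.
Part (b). At z = 2 (real, on the circle |z| = r):
  p(2) = (4)·2^0 + (-2)·2^1 + (4)·2^2 + (-1)·2^3 = 8.
  |p(2)| = 8.
Check: |p(2)| = 8 ≤ 32 = M_tri(2). ✓ Equality does not hold at z = 2 (the coefficients have mixed signs, so the terms do not all align in phase there).

M_tri(2) = 32; |p(2)| = 8; equality at z=2: no.


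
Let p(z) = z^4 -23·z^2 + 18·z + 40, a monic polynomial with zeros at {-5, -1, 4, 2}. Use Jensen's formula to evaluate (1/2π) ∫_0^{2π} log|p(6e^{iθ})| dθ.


Zeros: -5, -1, 2, 4; r = 6.
Inside |z| < r: -5, -1, 2, 4. Outside (|z| ≥ r): ∅.
p(0) = 40, so log|p(0)| = log(40) = 3.6889.
Apply Jensen: I(r) = log|p(0)| + Σ_k log(r/|z_k|), summed over zeros inside |z| < r.
  log(r/|z_k|) for z_k = -5: log(6/5) = 0.1823
  log(r/|z_k|) for z_k = -1: log(6/1) = 1.7918
  log(r/|z_k|) for z_k = 4: log(6/4) = 0.4055
  log(r/|z_k|) for z_k = 2: log(6/2) = 1.0986
Sum over inside zeros: 3.4782.
I(r) = log|p(0)| + (inside sum) = 3.6889 + 3.4782 = 7.1670.
Closed form (all zeros inside, monic): I(r) = n·log(r) = 4·log(6) = 7.1670. ✓

I(r) ≈ 7.1670.


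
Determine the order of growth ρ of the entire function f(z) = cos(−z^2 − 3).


Write cos(w) = (e^{iw} ± e^{−iw})/(2 or 2i), so |cos(w)| ≤ e^{|w|}. With w = −z^2 − 3, |w| ≤ 1r^2 + 3 on |z|=r, giving M(r) ≤ e^{1r^2 + 3} and ρ ≤ 2. For the lower bound, choose z on |z|=r with -1z^2 purely imaginary of modulus 1r^2; then |cos(−z^2 − 3)| grows like e^{1r^2}/2, so ρ ≥ 2. Hence ρ = 2.
Therefore ρ = 2.

Order ρ = 2.


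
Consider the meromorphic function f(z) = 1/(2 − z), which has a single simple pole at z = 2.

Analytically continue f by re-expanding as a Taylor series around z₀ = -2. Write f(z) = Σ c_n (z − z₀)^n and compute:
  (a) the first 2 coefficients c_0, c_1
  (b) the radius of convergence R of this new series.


Let w = z − z₀, so z = z₀ + w.
Then 2 − z = 2 − (z₀ + w) = (2 − z₀) − w = 4 − w.
f(z) = 1/(4 − w) = (1/(4)) · 1/(1 − w/(4)) = Σ_{n≥0} w^n / (4)^(n+1).
So c_n = 1/(4)^(n+1):
  c_0 = 1/(4)^1 = 1/4.
  c_1 = 1/(4)^2 = 1/16.
The series is valid for |w/d| < 1, i.e. |z − z₀| < |d|.
Radius of convergence: R = |2 − z₀| = |4| = 4 (distance from z₀ to the singularity z = 2).

c_0 = 1/4, c_1 = 1/16; R = 4.


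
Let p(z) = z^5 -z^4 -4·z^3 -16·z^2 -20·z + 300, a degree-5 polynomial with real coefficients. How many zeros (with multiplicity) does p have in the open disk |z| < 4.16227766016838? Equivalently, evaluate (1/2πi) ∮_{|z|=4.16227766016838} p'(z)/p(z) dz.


The zeros of p are: (-1 + 3i), (-1 - 3i), -3, (3 + 1i), (3 - 1i).
Their magnitudes are: 3.162, 3.162, 3, 3.162, 3.162.
Zeros with |z| < R = 4.16227766016838: (-1 + 3i), (-1 - 3i), -3, (3 + 1i), (3 - 1i).
Count = 5.
By the argument principle, (1/2πi) ∮_{|z|=R} p'(z)/p(z) dz equals exactly this count.

Number of zeros inside |z| < 4.16227766016838: 5.


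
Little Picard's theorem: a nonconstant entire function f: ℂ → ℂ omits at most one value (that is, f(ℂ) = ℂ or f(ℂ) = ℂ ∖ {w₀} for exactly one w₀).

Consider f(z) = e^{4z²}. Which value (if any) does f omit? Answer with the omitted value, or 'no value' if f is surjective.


Little Picard bounds the complement of f(ℂ) to at most one point.
The exponent g(z) = 4z² is a nonconstant polynomial, hence surjective onto ℂ. So e^{g(z)} takes every value in {e^w : w ∈ ℂ} = ℂ ∖ {0}. Adding 0 shifts the range to ℂ ∖ {0}. f omits exactly 0.

Omitted value: 0.


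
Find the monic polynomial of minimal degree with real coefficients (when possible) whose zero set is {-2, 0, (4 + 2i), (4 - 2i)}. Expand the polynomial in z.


The polynomial is p(z) = ∏_{α ∈ S} (z − α), where S = {-2, 0, (4 + 2i), (4 - 2i)}.
Expanding the product yields: p(z) = z^4 -6·z^3 + 4·z^2 + 40·z.
Note conjugate pairs combine to real quadratics: (z − (4+2i))(z − (4−2i)) = z² − 8z + 20.
The resulting polynomial has degree 4 and real coefficients as required.

p(z) = z^4 -6·z^3 + 4·z^2 + 40·z.


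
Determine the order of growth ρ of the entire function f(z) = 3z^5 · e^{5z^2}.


M(r) = max_{|z|=r} |3|·|z|^5·|e^{5z^2}| = 3·r^5 · e^{5r^2} (the factors attain their maxima compatibly on |z|=r). Then log M(r) = log 3 + 5·log r + 5r^2, dominated by the last term, so log log M(r) ~ 2·log r. The polynomial factor 3z^5 contributes only a log r term and does not affect the order. ρ = 2.
Therefore ρ = 2.

Order ρ = 2.


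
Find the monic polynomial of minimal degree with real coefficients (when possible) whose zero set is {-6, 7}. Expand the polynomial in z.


The polynomial is p(z) = ∏_{α ∈ S} (z − α), where S = {-6, 7}.
Expanding the product yields: p(z) = z^2 -z -42.
The resulting polynomial has degree 2 and real coefficients as required.

p(z) = z^2 -z -42.


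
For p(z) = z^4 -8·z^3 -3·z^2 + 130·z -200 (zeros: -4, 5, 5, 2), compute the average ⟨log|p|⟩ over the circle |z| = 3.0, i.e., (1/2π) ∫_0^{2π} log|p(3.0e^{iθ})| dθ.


Zeros: -4, 2, 5, 5; r = 3.0.
Inside |z| < r: 2. Outside (|z| ≥ r): -4, 5, 5.
p(0) = -200, so log|p(0)| = log(200) = 5.2983.
Apply Jensen: I(r) = log|p(0)| + Σ_k log(r/|z_k|), summed over zeros inside |z| < r.
  log(r/|z_k|) for z_k = 2: log(3.0/2) = 0.4055
  Outside zeros (-4, 5, 5) contribute nothing to the Jensen sum.
Sum over inside zeros: 0.4055.
I(r) = log|p(0)| + (inside sum) = 5.2983 + 0.4055 = 5.7038.
Note: since some zeros are outside |z| ≤ r, the simplified n·log(r) form does NOT apply — only the inside zeros contribute.

I(r) ≈ 5.7038.


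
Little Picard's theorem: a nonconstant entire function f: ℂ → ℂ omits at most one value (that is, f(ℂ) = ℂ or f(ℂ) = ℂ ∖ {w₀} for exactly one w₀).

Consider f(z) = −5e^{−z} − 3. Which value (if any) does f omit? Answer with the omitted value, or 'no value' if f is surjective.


Little Picard bounds the complement of f(ℂ) to at most one point.
e^{−z} is never zero on ℂ, so -5·e^{−z} takes every value in ℂ ∖ {0}. Adding -3 shifts the range to ℂ ∖ {-3}. Thus f omits exactly the value -3.

Omitted value: -3.


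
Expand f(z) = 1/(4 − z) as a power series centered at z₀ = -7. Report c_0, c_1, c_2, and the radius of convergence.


Let w = z − z₀, so z = z₀ + w.
Then 4 − z = 4 − (z₀ + w) = (4 − z₀) − w = 11 − w.
f(z) = 1/(11 − w) = (1/(11)) · 1/(1 − w/(11)) = Σ_{n≥0} w^n / (11)^(n+1).
So c_n = 1/(11)^(n+1):
  c_0 = 1/(11)^1 = 1/11.
  c_1 = 1/(11)^2 = 1/121.
  c_2 = 1/(11)^3 = 1/1331.
The series is valid for |w/d| < 1, i.e. |z − z₀| < |d|.
Radius of convergence: R = |4 − z₀| = |11| = 11 (distance from z₀ to the singularity z = 4).

c_0 = 1/11, c_1 = 1/121, c_2 = 1/1331; R = 11.


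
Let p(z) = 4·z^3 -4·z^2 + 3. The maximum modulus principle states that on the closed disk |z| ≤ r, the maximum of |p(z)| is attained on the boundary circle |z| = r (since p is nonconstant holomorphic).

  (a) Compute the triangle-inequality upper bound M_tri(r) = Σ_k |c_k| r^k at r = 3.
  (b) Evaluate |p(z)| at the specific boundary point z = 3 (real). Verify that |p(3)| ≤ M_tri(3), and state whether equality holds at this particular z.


Coefficients: c_0 = 3, c_1 = 0, c_2 = -4, c_3 = 4. Radius r = 3.
Part (a). Triangle bound: M_tri(r) = Σ_k |c_k| r^k
  = |3|·3^0 + |0|·3^1 + |-4|·3^2 + |4|·3^3
  = 3 + 0 + 36 + 108 = 147.
This bounds M(r) := max_{|z|=r} |p(z)| from above; equality holds iff all terms c_k z^k can be made to align in phase at a single z on |z|=r.
Part (b). At z = 3 (real, on the circle |z| = r):
  p(3) = (3)·3^0 + (0)·3^1 + (-4)·3^2 + (4)·3^3 = 75.
  |p(3)| = 75.
Check: |p(3)| = 75 ≤ 147 = M_tri(3). ✓ Equality does not hold at z = 3 (the coefficients have mixed signs, so the terms do not all align in phase there).

M_tri(3) = 147; |p(3)| = 75; equality at z=3: no.


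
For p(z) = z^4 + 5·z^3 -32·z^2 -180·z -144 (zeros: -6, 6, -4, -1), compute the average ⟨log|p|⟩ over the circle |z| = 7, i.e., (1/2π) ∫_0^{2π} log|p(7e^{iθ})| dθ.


Zeros: -6, -4, -1, 6; r = 7.
Inside |z| < r: -6, -4, -1, 6. Outside (|z| ≥ r): ∅.
p(0) = -144, so log|p(0)| = log(144) = 4.9698.
Apply Jensen: I(r) = log|p(0)| + Σ_k log(r/|z_k|), summed over zeros inside |z| < r.
  log(r/|z_k|) for z_k = -6: log(7/6) = 0.1542
  log(r/|z_k|) for z_k = 6: log(7/6) = 0.1542
  log(r/|z_k|) for z_k = -4: log(7/4) = 0.5596
  log(r/|z_k|) for z_k = -1: log(7/1) = 1.9459
Sum over inside zeros: 2.8138.
I(r) = log|p(0)| + (inside sum) = 4.9698 + 2.8138 = 7.7836.
Closed form (all zeros inside, monic): I(r) = n·log(r) = 4·log(7) = 7.7836. ✓

I(r) ≈ 7.7836.


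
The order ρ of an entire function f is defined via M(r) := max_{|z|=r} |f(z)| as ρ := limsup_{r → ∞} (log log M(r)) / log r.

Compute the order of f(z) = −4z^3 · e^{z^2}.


M(r) = max_{|z|=r} |-4|·|z|^3·|e^{z^2}| = 4·r^3 · e^{1r^2} (the factors attain their maxima compatibly on |z|=r). Then log M(r) = log 4 + 3·log r + 1r^2, dominated by the last term, so log log M(r) ~ 2·log r. The polynomial factor -4z^3 contributes only a log r term and does not affect the order. ρ = 2.
Therefore ρ = 2.

Order ρ = 2.


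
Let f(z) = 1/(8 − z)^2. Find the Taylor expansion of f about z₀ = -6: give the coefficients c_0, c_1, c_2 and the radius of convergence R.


Let w = z − z₀, so z = z₀ + w.
Then 8 − z = 8 − (z₀ + w) = (8 − z₀) − w = 14 − w.
f(z) = 1/(14 − w)^2 = (1/(14)^2) · (1 − w/(14))^{−2}.
By the binomial series (1−u)^{−2} = Σ_{n≥0} C(n+1, 1) u^n for |u|<1, with u = w/(14):
  c_n = C(n+1, 1) / (14)^(n+2).
  c_0 = 1/(14)^2 = 1/196.
  c_1 = 2/(14)^3 = 1/1372.
  c_2 = 3/(14)^4 = 3/38416.
The series is valid for |w/d| < 1, i.e. |z − z₀| < |d|.
Radius of convergence: R = |8 − z₀| = |14| = 14 (distance from z₀ to the singularity z = 8).

c_0 = 1/196, c_1 = 1/1372, c_2 = 3/38416; R = 14.


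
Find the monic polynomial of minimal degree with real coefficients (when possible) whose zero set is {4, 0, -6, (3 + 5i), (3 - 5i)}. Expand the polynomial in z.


The polynomial is p(z) = ∏_{α ∈ S} (z − α), where S = {4, 0, -6, (3 + 5i), (3 - 5i)}.
Expanding the product yields: p(z) = z^5 -4·z^4 -2·z^3 + 212·z^2 -816·z.
Note conjugate pairs combine to real quadratics: (z − (3+5i))(z − (3−5i)) = z² − 6z + 34.
The resulting polynomial has degree 5 and real coefficients as required.

p(z) = z^5 -4·z^4 -2·z^3 + 212·z^2 -816·z.


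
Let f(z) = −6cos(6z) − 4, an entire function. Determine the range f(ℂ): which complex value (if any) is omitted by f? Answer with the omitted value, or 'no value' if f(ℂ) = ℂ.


Little Picard bounds the complement of f(ℂ) to at most one point.
cos is entire and surjective onto ℂ: for every w ∈ ℂ, cos(ζ) = w has a solution ζ ∈ ℂ (e.g., via the complex inverse arccos). With ζ = 6z this gives z = ζ/(6). Then -6·cos(6z) takes every value in -6·ℂ = ℂ, and adding -4 is a bijection of ℂ. So f is surjective and omits no value. (Note: only on the real line is cos bounded by [−1, 1].)

Omitted value: no value.


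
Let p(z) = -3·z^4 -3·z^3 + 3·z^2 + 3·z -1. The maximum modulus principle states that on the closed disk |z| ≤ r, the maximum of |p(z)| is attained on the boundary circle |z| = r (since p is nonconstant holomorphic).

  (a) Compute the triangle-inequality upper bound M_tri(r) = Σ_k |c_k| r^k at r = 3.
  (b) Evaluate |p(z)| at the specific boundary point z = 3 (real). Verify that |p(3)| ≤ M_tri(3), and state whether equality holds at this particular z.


Coefficients: c_0 = -1, c_1 = 3, c_2 = 3, c_3 = -3, c_4 = -3. Radius r = 3.
Part (a). Triangle bound: M_tri(r) = Σ_k |c_k| r^k
  = |-1|·3^0 + |3|·3^1 + |3|·3^2 + |-3|·3^3 + |-3|·3^4
  = 1 + 9 + 27 + 81 + 243 = 361.
This bounds M(r) := max_{|z|=r} |p(z)| from above; equality holds iff all terms c_k z^k can be made to align in phase at a single z on |z|=r.
Part (b). At z = 3 (real, on the circle |z| = r):
  p(3) = (-1)·3^0 + (3)·3^1 + (3)·3^2 + (-3)·3^3 + (-3)·3^4 = -289.
  |p(3)| = 289.
Check: |p(3)| = 289 ≤ 361 = M_tri(3). ✓ Equality does not hold at z = 3 (the coefficients have mixed signs, so the terms do not all align in phase there).

M_tri(3) = 361; |p(3)| = 289; equality at z=3: no.


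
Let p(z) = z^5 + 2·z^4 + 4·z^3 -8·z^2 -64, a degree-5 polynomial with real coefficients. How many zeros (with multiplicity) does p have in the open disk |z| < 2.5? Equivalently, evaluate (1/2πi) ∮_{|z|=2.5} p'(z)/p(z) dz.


The zeros of p are: (-2 + 2i), (-2 - 2i), (0 + 2i), (0 - 2i), 2.
Their magnitudes are: 2.828, 2.828, 2, 2, 2.
Zeros with |z| < R = 2.5: (0 + 2i), (0 - 2i), 2.
Count = 3.
By the argument principle, (1/2πi) ∮_{|z|=R} p'(z)/p(z) dz equals exactly this count.

Number of zeros inside |z| < 2.5: 3.


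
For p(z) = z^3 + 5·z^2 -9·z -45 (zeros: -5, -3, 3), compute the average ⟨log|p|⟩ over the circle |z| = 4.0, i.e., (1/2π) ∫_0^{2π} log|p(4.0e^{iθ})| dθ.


Zeros: -5, -3, 3; r = 4.0.
Inside |z| < r: -3, 3. Outside (|z| ≥ r): -5.
p(0) = -45, so log|p(0)| = log(45) = 3.8067.
Apply Jensen: I(r) = log|p(0)| + Σ_k log(r/|z_k|), summed over zeros inside |z| < r.
  log(r/|z_k|) for z_k = -3: log(4.0/3) = 0.2877
  log(r/|z_k|) for z_k = 3: log(4.0/3) = 0.2877
  Outside zeros (-5) contribute nothing to the Jensen sum.
Sum over inside zeros: 0.5754.
I(r) = log|p(0)| + (inside sum) = 3.8067 + 0.5754 = 4.3820.
Note: since some zeros are outside |z| ≤ r, the simplified n·log(r) form does NOT apply — only the inside zeros contribute.

I(r) ≈ 4.3820.


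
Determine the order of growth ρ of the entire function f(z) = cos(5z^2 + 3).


Write cos(w) = (e^{iw} ± e^{−iw})/(2 or 2i), so |cos(w)| ≤ e^{|w|}. With w = 5z^2 + 3, |w| ≤ 5r^2 + 3 on |z|=r, giving M(r) ≤ e^{5r^2 + 3} and ρ ≤ 2. For the lower bound, choose z on |z|=r with 5z^2 purely imaginary of modulus 5r^2; then |cos(5z^2 + 3)| grows like e^{5r^2}/2, so ρ ≥ 2. Hence ρ = 2.
Therefore ρ = 2.

Order ρ = 2.


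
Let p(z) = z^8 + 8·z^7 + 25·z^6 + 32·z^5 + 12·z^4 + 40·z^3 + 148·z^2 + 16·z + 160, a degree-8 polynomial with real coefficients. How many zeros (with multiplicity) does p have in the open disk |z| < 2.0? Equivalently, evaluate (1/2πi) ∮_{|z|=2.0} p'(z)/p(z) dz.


The zeros of p are: (-2 + 2i), (-2 - 2i), (-3 + 1i), (-3 - 1i), (0 + 1i), (0 - 1i), (1 + 1i), (1 - 1i).
Their magnitudes are: 2.828, 2.828, 3.162, 3.162, 1, 1, 1.414, 1.414.
Zeros with |z| < R = 2.0: (0 + 1i), (0 - 1i), (1 + 1i), (1 - 1i).
Count = 4.
By the argument principle, (1/2πi) ∮_{|z|=R} p'(z)/p(z) dz equals exactly this count.

Number of zeros inside |z| < 2.0: 4.


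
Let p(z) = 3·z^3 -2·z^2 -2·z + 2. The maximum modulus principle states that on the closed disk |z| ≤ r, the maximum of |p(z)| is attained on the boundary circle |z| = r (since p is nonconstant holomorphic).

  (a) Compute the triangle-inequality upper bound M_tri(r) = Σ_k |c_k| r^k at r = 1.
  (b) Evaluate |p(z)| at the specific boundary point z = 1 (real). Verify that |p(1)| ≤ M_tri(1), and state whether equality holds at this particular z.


Coefficients: c_0 = 2, c_1 = -2, c_2 = -2, c_3 = 3. Radius r = 1.
Part (a). Triangle bound: M_tri(r) = Σ_k |c_k| r^k
  = |2|·1^0 + |-2|·1^1 + |-2|·1^2 + |3|·1^3
  = 2 + 2 + 2 + 3 = 9.
This bounds M(r) := max_{|z|=r} |p(z)| from above; equality holds iff all terms c_k z^k can be made to align in phase at a single z on |z|=r.
Part (b). At z = 1 (real, on the circle |z| = r):
  p(1) = (2)·1^0 + (-2)·1^1 + (-2)·1^2 + (3)·1^3 = 1.
  |p(1)| = 1.
Check: |p(1)| = 1 ≤ 9 = M_tri(1). ✓ Equality does not hold at z = 1 (the coefficients have mixed signs, so the terms do not all align in phase there).

M_tri(1) = 9; |p(1)| = 1; equality at z=1: no.


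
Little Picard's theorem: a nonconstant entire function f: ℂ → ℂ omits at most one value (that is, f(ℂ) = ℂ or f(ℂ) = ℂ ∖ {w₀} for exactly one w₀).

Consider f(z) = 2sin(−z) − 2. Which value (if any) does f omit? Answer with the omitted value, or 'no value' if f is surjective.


Little Picard bounds the complement of f(ℂ) to at most one point.
sin is entire and surjective onto ℂ: for every w ∈ ℂ, sin(ζ) = w has a solution ζ ∈ ℂ (e.g., via the complex inverse arcsin). With ζ = −z this gives z = ζ/(-1). Then 2·sin(−z) takes every value in 2·ℂ = ℂ, and adding -2 is a bijection of ℂ. So f is surjective and omits no value. (Note: only on the real line is sin bounded by [−1, 1].)

Omitted value: no value.


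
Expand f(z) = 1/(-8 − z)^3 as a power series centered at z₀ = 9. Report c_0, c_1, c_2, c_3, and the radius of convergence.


Let w = z − z₀, so z = z₀ + w.
Then -8 − z = -8 − (z₀ + w) = (-8 − z₀) − w = -17 − w.
f(z) = 1/(-17 − w)^3 = (1/(-17)^3) · (1 − w/(-17))^{−3}.
By the binomial series (1−u)^{−3} = Σ_{n≥0} C(n+2, 2) u^n for |u|<1, with u = w/(-17):
  c_n = C(n+2, 2) / (-17)^(n+3).
  c_0 = 1/(-17)^3 = -1/4913.
  c_1 = 3/(-17)^4 = 3/83521.
  c_2 = 6/(-17)^5 = -6/1419857.
  c_3 = 10/(-17)^6 = 10/24137569.
The series is valid for |w/d| < 1, i.e. |z − z₀| < |d|.
Radius of convergence: R = |-8 − z₀| = |-17| = 17 (distance from z₀ to the singularity z = -8).

c_0 = -1/4913, c_1 = 3/83521, c_2 = -6/1419857, c_3 = 10/24137569; R = 17.


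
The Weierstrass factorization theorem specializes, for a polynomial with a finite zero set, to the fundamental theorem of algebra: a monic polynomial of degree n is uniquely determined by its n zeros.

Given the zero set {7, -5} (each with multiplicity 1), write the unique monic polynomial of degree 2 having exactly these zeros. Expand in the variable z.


The polynomial is p(z) = ∏_{α ∈ S} (z − α), where S = {7, -5}.
Expanding the product yields: p(z) = z^2 -2·z -35.
The resulting polynomial has degree 2 and real coefficients as required.

p(z) = z^2 -2·z -35.


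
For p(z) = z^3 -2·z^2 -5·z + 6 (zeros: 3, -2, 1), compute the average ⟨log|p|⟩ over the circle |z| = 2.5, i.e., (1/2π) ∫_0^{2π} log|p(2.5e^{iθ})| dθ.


Zeros: -2, 1, 3; r = 2.5.
Inside |z| < r: -2, 1. Outside (|z| ≥ r): 3.
p(0) = 6, so log|p(0)| = log(6) = 1.7918.
Apply Jensen: I(r) = log|p(0)| + Σ_k log(r/|z_k|), summed over zeros inside |z| < r.
  log(r/|z_k|) for z_k = -2: log(2.5/2) = 0.2231
  log(r/|z_k|) for z_k = 1: log(2.5/1) = 0.9163
  Outside zeros (3) contribute nothing to the Jensen sum.
Sum over inside zeros: 1.1394.
I(r) = log|p(0)| + (inside sum) = 1.7918 + 1.1394 = 2.9312.
Note: since some zeros are outside |z| ≤ r, the simplified n·log(r) form does NOT apply — only the inside zeros contribute.

I(r) ≈ 2.9312.


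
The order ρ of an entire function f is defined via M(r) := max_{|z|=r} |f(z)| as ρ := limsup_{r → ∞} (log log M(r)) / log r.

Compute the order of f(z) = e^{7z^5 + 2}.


|e^{7z^5 + 2}| = e^{Re(7·z^5) + 2} ≤ e^{7|z|^5 + 2} = e^{7r^5 + 2} on |z| = r, so ρ ≤ 5. Choosing z on |z|=r so that 7·z^5 is real positive (always possible by picking arg z appropriately) gives |f(z)| = e^{7r^5 + 2}, matching the bound. The additive constant 2 does not affect log log M(r) ~ 5·log r. Hence ρ = 5.
Therefore ρ = 5.

Order ρ = 5.


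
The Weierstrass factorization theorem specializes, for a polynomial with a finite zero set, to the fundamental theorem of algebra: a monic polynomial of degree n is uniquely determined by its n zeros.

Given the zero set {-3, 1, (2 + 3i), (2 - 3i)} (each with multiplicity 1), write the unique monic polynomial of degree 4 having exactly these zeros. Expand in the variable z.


The polynomial is p(z) = ∏_{α ∈ S} (z − α), where S = {-3, 1, (2 + 3i), (2 - 3i)}.
Expanding the product yields: p(z) = z^4 -2·z^3 + 2·z^2 + 38·z -39.
Note conjugate pairs combine to real quadratics: (z − (2+3i))(z − (2−3i)) = z² − 4z + 13.
The resulting polynomial has degree 4 and real coefficients as required.

p(z) = z^4 -2·z^3 + 2·z^2 + 38·z -39.


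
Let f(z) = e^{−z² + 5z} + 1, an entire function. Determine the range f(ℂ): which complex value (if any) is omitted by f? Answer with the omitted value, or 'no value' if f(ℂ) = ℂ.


Little Picard bounds the complement of f(ℂ) to at most one point.
The exponent g(z) = −z² + 5z is a nonconstant polynomial, hence surjective onto ℂ. So e^{g(z)} takes every value in {e^w : w ∈ ℂ} = ℂ ∖ {0}. Adding 1 shifts the range to ℂ ∖ {1}. f omits exactly 1.

Omitted value: 1.


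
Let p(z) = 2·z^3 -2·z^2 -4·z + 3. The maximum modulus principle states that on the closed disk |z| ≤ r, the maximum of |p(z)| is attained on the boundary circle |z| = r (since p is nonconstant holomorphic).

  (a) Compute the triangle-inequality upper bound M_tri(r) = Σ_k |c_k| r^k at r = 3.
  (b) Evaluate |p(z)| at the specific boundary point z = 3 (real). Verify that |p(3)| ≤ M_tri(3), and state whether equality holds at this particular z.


Coefficients: c_0 = 3, c_1 = -4, c_2 = -2, c_3 = 2. Radius r = 3.
Part (a). Triangle bound: M_tri(r) = Σ_k |c_k| r^k
  = |3|·3^0 + |-4|·3^1 + |-2|·3^2 + |2|·3^3
  = 3 + 12 + 18 + 54 = 87.
This bounds M(r) := max_{|z|=r} |p(z)| from above; equality holds iff all terms c_k z^k can be made to align in phase at a single z on |z|=r.
Part (b). At z = 3 (real, on the circle |z| = r):
  p(3) = (3)·3^0 + (-4)·3^1 + (-2)·3^2 + (2)·3^3 = 27.
  |p(3)| = 27.
Check: |p(3)| = 27 ≤ 87 = M_tri(3). ✓ Equality does not hold at z = 3 (the coefficients have mixed signs, so the terms do not all align in phase there).

M_tri(3) = 87; |p(3)| = 27; equality at z=3: no.


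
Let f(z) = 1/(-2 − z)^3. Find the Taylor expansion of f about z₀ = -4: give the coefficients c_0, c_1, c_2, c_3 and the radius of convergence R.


Let w = z − z₀, so z = z₀ + w.
Then -2 − z = -2 − (z₀ + w) = (-2 − z₀) − w = 2 − w.
f(z) = 1/(2 − w)^3 = (1/(2)^3) · (1 − w/(2))^{−3}.
By the binomial series (1−u)^{−3} = Σ_{n≥0} C(n+2, 2) u^n for |u|<1, with u = w/(2):
  c_n = C(n+2, 2) / (2)^(n+3).
  c_0 = 1/(2)^3 = 1/8.
  c_1 = 3/(2)^4 = 3/16.
  c_2 = 6/(2)^5 = 3/16.
  c_3 = 10/(2)^6 = 5/32.
The series is valid for |w/d| < 1, i.e. |z − z₀| < |d|.
Radius of convergence: R = |-2 − z₀| = |2| = 2 (distance from z₀ to the singularity z = -2).

c_0 = 1/8, c_1 = 3/16, c_2 = 3/16, c_3 = 5/32; R = 2.


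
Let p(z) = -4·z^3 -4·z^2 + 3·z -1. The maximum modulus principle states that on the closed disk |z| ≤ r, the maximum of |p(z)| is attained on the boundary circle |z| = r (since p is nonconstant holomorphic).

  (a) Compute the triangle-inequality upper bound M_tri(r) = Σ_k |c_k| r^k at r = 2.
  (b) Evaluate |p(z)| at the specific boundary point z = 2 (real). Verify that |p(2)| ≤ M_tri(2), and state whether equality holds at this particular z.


Coefficients: c_0 = -1, c_1 = 3, c_2 = -4, c_3 = -4. Radius r = 2.
Part (a). Triangle bound: M_tri(r) = Σ_k |c_k| r^k
  = |-1|·2^0 + |3|·2^1 + |-4|·2^2 + |-4|·2^3
  = 1 + 6 + 16 + 32 = 55.
This bounds M(r) := max_{|z|=r} |p(z)| from above; equality holds iff all terms c_k z^k can be made to align in phase at a single z on |z|=r.
Part (b). At z = 2 (real, on the circle |z| = r):
  p(2) = (-1)·2^0 + (3)·2^1 + (-4)·2^2 + (-4)·2^3 = -43.
  |p(2)| = 43.
Check: |p(2)| = 43 ≤ 55 = M_tri(2). ✓ Equality does not hold at z = 2 (the coefficients have mixed signs, so the terms do not all align in phase there).

M_tri(2) = 55; |p(2)| = 43; equality at z=2: no.


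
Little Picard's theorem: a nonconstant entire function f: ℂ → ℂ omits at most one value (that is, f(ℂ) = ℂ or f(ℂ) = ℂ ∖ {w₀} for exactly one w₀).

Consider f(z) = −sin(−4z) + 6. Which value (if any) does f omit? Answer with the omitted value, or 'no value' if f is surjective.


Little Picard bounds the complement of f(ℂ) to at most one point.
sin is entire and surjective onto ℂ: for every w ∈ ℂ, sin(ζ) = w has a solution ζ ∈ ℂ (e.g., via the complex inverse arcsin). With ζ = −4z this gives z = ζ/(-4). Then -1·sin(−4z) takes every value in -1·ℂ = ℂ, and adding 6 is a bijection of ℂ. So f is surjective and omits no value. (Note: only on the real line is sin bounded by [−1, 1].)

Omitted value: no value.


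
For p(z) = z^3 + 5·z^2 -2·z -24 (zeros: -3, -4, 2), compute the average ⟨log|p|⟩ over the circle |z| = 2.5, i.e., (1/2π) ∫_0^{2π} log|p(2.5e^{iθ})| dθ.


Zeros: -4, -3, 2; r = 2.5.
Inside |z| < r: 2. Outside (|z| ≥ r): -4, -3.
p(0) = -24, so log|p(0)| = log(24) = 3.1781.
Apply Jensen: I(r) = log|p(0)| + Σ_k log(r/|z_k|), summed over zeros inside |z| < r.
  log(r/|z_k|) for z_k = 2: log(2.5/2) = 0.2231
  Outside zeros (-4, -3) contribute nothing to the Jensen sum.
Sum over inside zeros: 0.2231.
I(r) = log|p(0)| + (inside sum) = 3.1781 + 0.2231 = 3.4012.
Note: since some zeros are outside |z| ≤ r, the simplified n·log(r) form does NOT apply — only the inside zeros contribute.

I(r) ≈ 3.4012.


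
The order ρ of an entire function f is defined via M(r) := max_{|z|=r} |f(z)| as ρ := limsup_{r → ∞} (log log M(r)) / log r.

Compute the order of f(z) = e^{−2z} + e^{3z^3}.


Each summand is entire of order 1 and 3 respectively (as in the single-exponential case). The order of a sum is at most the max of the orders, so ρ ≤ 3. For the lower bound: on |z|=r choose arg z so that 3z^3 is real positive; then |e^{3z^3}| = e^{3r^3} while |e^{-2z}| ≤ e^{2r^1} = o(e^{3r^3}). So |f| ≥ e^{3r^3}(1 − o(1)) and ρ ≥ 3. Hence ρ = max(1, 3) = 3.
Therefore ρ = 3.

Order ρ = 3.


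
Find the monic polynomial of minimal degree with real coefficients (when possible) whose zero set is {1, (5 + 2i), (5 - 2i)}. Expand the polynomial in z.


The polynomial is p(z) = ∏_{α ∈ S} (z − α), where S = {1, (5 + 2i), (5 - 2i)}.
Expanding the product yields: p(z) = z^3 -11·z^2 + 39·z -29.
Note conjugate pairs combine to real quadratics: (z − (5+2i))(z − (5−2i)) = z² − 10z + 29.
The resulting polynomial has degree 3 and real coefficients as required.

p(z) = z^3 -11·z^2 + 39·z -29.
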